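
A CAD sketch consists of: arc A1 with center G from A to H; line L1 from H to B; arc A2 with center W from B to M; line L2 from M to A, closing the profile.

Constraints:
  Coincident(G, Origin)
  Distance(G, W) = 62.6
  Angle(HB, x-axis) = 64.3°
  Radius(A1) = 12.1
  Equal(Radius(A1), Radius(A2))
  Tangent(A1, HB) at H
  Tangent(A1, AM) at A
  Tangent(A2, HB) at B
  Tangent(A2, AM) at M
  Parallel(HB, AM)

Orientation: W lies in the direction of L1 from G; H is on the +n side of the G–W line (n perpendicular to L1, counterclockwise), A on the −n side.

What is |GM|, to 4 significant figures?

63.76

The slot axis is L1's direction at 64.3°, so u = (cos 64.3°, sin 64.3°) = (0.4337, 0.9011) and n = (−sin 64.3°, cos 64.3°) = (-0.9011, 0.4337). G is at the origin and W lies 62.6 along u from G, so W = 62.6·u = (27.15, 56.41). Tangency of A1 to both parallel lines with radius 12.1 puts H and A at G ± 12.1·n: H = (-10.90, 5.247), A = (10.90, -5.247). Equal radii place B and M the same way about W: B = W + 12.1·n = (16.24, 61.65), M = W − 12.1·n = (38.05, 51.16). Then |GM| = |M − G| = 63.76.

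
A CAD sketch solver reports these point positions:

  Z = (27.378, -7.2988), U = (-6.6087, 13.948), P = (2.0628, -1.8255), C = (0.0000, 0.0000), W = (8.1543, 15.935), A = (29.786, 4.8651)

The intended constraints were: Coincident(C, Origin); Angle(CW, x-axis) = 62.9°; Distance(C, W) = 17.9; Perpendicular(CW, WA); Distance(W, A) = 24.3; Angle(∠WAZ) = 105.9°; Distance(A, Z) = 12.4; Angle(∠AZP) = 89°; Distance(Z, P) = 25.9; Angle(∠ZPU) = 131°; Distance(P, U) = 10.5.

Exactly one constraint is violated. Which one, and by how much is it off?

Distance(P, U) = 10.5 — off by 7.50.

C = (0.00, 0.00) ✓; CW at 62.90° ✓; |CW| = 17.90 ✓; ∠(CW, WA) = 90.00° ✓; |WA| = 24.30 ✓; ∠WAZ = 105.9° ✓; |AZ| = 12.40 ✓; ∠AZP = 89.00° ✓; |ZP| = 25.90 ✓; ∠ZPU = 131.0° ✓; |PU| = 18.00 ✗.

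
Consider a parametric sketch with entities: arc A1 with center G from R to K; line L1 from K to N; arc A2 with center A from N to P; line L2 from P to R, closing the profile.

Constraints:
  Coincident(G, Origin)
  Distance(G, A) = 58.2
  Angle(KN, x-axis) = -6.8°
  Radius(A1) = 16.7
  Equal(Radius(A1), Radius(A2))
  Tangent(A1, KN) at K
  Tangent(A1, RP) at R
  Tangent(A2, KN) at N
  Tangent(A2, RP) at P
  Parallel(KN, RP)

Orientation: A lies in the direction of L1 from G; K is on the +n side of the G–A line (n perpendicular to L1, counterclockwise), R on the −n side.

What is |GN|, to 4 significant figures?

60.55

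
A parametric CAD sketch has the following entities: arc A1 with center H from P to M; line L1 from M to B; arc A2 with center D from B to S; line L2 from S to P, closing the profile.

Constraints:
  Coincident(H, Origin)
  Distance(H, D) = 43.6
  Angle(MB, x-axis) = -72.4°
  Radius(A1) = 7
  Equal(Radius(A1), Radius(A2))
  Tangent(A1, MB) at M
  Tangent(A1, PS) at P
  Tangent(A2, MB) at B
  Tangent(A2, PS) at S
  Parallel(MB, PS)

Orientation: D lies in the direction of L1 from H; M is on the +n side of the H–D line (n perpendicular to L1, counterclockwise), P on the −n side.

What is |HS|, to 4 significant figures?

44.16

The slot axis is L1's direction at -72.4°, so u = (cos -72.4°, sin -72.4°) = (0.3024, -0.9532) and n = (−sin -72.4°, cos -72.4°) = (0.9532, 0.3024). H is at the origin and D lies 43.6 along u from H, so D = 43.6·u = (13.18, -41.56). Tangency of A1 to both parallel lines with radius 7.0 puts M and P at H ± 7.0·n: M = (6.672, 2.117), P = (-6.672, -2.117). Equal radii place B and S the same way about D: B = D + 7.0·n = (19.86, -39.44), S = D − 7.0·n = (6.511, -43.68). Then |HS| = |S − H| = 44.16.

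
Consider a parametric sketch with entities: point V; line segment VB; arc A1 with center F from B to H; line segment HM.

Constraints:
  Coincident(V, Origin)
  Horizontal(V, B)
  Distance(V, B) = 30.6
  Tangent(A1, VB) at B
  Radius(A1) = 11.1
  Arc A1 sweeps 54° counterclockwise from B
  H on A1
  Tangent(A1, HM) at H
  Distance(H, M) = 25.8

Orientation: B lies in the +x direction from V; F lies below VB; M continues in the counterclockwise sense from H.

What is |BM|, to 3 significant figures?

35.1

V is at the origin; V and B share the same y with |VB| = 30.6 and B on the +x side, so B = (30.6, 0.00). Tangency of A1 to VB means the radius FB is perpendicular to VB, so F = B + (0, -11.1) = (30.6, -11.1). On A1, B sits at bearing 90° from F; a 54° counterclockwise sweep puts H at bearing 144°, so H = F + 11.1·(cos 144°, sin 144°) = (21.6, -4.58). The tangent condition forces FH to be normal to HM, so HM runs along (−sin 144°, cos 144°); with |HM| = 25.8, M = (6.46, -25.4). Then |BM| = |M − B| = 35.1.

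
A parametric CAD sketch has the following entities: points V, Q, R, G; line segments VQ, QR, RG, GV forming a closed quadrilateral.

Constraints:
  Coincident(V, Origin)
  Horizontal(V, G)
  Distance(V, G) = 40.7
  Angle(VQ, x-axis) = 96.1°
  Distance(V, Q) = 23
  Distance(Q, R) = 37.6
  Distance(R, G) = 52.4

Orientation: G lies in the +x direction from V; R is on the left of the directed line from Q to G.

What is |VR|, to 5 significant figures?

55.124

V is at the origin; VG is horizontal with |VG| = 40.7 and G in +x, so G = (40.7, 0). VQ runs at 96.1° with |VQ| = 23.0, so Q = (-2.4441, 22.870). R is determined by |QR| = 37.6 and |RG| = 52.4 together: it lies at the intersection of circle(Q, 37.6) and circle(G, 52.4). With |QG| = 48.831, the foot of the radical line on QG is 10.776 from Q and the perpendicular offset is √(37.6² − 10.776²) = 36.023. Taking the left-of-QG solution: R = (23.948, 49.650).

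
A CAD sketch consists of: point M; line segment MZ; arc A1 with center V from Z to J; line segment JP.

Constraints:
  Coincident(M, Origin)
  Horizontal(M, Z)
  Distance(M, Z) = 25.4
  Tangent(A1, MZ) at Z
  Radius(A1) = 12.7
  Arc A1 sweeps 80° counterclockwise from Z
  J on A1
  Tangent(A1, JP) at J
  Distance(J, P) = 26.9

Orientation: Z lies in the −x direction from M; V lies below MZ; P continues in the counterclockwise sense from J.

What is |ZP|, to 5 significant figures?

40.781

M is at the origin; M and Z share the same y with |MZ| = 25.4 and Z on the −x side, so Z = (-25.400, 0.0000). Tangency of A1 to MZ means the radius VZ is perpendicular to MZ, so V = Z + (0, -12.7) = (-25.400, -12.700). On A1, Z sits at bearing 90° from V; an 80° counterclockwise sweep puts J at bearing 170°, so J = V + 12.7·(cos 170°, sin 170°) = (-37.907, -10.495). Since A1 is tangent to JP there, VJ ⟂ JP, so JP runs along (−sin 170°, cos 170°); with |JP| = 26.9, P = (-42.578, -36.986). Then |ZP| = |P − Z| = 40.781.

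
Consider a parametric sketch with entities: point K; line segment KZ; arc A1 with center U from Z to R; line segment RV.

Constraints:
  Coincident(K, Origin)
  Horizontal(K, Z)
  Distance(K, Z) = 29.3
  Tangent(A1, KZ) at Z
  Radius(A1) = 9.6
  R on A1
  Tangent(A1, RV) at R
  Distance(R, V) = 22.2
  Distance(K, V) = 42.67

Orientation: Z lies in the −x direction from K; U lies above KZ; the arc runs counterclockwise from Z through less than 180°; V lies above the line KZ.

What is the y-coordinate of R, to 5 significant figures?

12.288

Checks: |UZ| = 9.600 ✓; |UR| = 9.600 ✓; ∠(UR, RV) = 90.00° ✓; |RV| = 22.20 ✓; |KV| = 42.67 ✓.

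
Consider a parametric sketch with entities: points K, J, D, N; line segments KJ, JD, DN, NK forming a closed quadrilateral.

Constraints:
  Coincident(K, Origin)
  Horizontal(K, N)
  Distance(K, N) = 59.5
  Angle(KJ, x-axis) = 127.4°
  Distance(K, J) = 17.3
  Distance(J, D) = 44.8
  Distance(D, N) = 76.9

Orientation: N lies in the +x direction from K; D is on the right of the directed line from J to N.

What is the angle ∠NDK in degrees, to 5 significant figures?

46.923°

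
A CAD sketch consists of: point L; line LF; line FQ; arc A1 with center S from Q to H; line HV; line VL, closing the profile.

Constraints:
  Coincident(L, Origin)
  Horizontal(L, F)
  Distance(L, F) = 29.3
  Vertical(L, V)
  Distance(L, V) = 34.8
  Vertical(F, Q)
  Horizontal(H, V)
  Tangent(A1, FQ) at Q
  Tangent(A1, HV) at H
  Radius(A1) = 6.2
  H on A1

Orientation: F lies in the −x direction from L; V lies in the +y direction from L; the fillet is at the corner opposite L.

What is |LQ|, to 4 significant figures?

40.94

The virtual corner opposite L is at (-29.30, 34.80). The tangent condition forces SQ to be normal to FQ and since A1 is tangent to HV there, SH ⟂ HV, with radius 6.2, so the center S sits 6.2 in from both sides at S = (-23.10, 28.60). That places the tangent points at Q = (-29.30, 28.60) on FQ and H = (-23.10, 34.80) on HV. Then |LQ| = |Q − L| = 40.94.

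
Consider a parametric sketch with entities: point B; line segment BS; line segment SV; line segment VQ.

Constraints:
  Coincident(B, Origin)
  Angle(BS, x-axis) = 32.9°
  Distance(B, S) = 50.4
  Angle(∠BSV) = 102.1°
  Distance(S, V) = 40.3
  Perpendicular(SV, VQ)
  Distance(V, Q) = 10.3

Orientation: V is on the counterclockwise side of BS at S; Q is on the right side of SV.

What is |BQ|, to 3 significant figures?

78.3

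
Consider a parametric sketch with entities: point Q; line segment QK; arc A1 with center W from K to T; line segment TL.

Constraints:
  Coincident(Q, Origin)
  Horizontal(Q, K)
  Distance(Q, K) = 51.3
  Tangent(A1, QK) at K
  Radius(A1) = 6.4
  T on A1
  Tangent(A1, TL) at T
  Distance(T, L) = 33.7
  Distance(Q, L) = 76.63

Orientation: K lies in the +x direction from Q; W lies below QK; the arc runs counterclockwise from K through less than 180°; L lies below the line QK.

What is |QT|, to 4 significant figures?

47.43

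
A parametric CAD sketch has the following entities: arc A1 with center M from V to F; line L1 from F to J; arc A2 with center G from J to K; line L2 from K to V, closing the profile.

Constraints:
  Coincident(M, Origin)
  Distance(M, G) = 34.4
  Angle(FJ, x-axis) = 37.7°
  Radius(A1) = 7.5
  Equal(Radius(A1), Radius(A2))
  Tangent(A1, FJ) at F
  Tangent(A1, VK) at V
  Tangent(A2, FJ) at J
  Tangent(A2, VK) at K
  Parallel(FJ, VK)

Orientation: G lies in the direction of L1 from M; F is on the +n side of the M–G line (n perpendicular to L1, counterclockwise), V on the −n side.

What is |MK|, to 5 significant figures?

35.208

The slot axis is L1's direction at 37.7°, so u = (cos 37.7°, sin 37.7°) = (0.79122, 0.61153) and n = (−sin 37.7°, cos 37.7°) = (-0.61153, 0.79122). M is at the origin and G lies 34.4 along u from M, so G = 34.4·u = (27.218, 21.037). Tangency of A1 to both parallel lines with radius 7.5 puts F and V at M ± 7.5·n: F = (-4.5865, 5.9342), V = (4.5865, -5.9342). Equal radii place J and K the same way about G: J = G + 7.5·n = (22.632, 26.971), K = G − 7.5·n = (31.805, 15.102). Then |MK| = |K − M| = 35.208.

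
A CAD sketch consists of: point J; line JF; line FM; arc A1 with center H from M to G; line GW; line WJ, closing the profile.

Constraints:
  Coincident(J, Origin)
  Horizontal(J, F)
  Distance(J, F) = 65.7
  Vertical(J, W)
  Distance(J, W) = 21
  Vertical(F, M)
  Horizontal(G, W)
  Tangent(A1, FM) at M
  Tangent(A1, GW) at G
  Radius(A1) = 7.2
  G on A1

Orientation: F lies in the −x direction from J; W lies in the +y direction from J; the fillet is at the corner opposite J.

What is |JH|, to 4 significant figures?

60.11

J is at the origin; JF is horizontal with |JF| = 65.7 and F on the −x side, so F = (-65.70, 0.000). JW is vertical with |JW| = 21.0 and W on the +y side, so W = (0.000, 21.00). The virtual corner opposite J is at (-65.70, 21.00). A1 meets FM tangentially, so HM is at right angles to FM and since A1 is tangent to GW there, HG ⟂ GW, with radius 7.2, so the center H sits 7.2 in from both sides at H = (-58.50, 13.80). Then |JH| = |H − J| = 60.11.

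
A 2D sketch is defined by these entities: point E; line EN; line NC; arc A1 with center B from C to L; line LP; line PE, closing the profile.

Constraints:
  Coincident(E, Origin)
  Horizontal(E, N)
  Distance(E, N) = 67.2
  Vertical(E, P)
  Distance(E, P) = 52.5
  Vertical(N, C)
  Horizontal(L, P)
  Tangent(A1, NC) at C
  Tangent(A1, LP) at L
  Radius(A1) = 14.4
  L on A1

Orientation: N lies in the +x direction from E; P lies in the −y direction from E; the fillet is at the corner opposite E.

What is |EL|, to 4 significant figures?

74.46

The virtual corner opposite E is at (67.20, -52.50). Tangency of A1 to NC means the radius BC is perpendicular to NC and tangency of A1 to LP means the radius BL is perpendicular to LP, with radius 14.4, so the center B sits 14.4 in from both sides at B = (52.80, -38.10). That places the tangent points at C = (67.20, -38.10) on NC and L = (52.80, -52.50) on LP. Then |EL| = |L − E| = 74.46.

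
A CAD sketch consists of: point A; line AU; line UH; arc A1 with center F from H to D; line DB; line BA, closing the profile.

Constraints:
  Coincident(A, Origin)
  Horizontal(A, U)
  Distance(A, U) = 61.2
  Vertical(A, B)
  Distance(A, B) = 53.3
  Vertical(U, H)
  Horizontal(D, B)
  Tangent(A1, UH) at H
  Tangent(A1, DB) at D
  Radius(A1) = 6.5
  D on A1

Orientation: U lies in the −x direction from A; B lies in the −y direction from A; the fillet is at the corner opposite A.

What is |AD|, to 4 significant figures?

76.37

A is at the origin; AU is horizontal with |AU| = 61.2 and U on the −x side, so U = (-61.20, 0.000). AB is vertical with |AB| = 53.3 and B on the −y side, so B = (0.000, -53.30). The virtual corner opposite A is at (-61.20, -53.30). A1 meets UH tangentially, so FH is at right angles to UH and since A1 is tangent to DB there, FD ⟂ DB, with radius 6.5, so the center F sits 6.5 in from both sides at F = (-54.70, -46.80). That places the tangent points at H = (-61.20, -46.80) on UH and D = (-54.70, -53.30) on DB. Then |AD| = |D − A| = 76.37.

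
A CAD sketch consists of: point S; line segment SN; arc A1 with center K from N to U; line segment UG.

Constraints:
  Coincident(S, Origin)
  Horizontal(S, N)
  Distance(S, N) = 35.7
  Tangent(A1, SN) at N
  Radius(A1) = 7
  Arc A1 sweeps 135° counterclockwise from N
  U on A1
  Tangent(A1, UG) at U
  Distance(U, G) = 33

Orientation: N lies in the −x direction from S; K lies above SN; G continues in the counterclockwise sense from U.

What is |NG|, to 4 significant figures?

39.79

S is at the origin; SN is horizontal with |SN| = 35.7 and N on the −x side, so N = (-35.70, 0.000). Tangency of A1 to SN means the radius KN is perpendicular to SN, so K = N + (0, 7) = (-35.70, 7.000). On A1, N sits at bearing -90° from K; a 135° counterclockwise sweep puts U at bearing 45°, so U = K + 7.0·(cos 45°, sin 45°) = (-30.75, 11.95). The tangent condition forces KU to be normal to UG, so UG runs along (−sin 45°, cos 45°); with |UG| = 33.0, G = (-54.08, 35.28). Then |NG| = |G − N| = 39.79.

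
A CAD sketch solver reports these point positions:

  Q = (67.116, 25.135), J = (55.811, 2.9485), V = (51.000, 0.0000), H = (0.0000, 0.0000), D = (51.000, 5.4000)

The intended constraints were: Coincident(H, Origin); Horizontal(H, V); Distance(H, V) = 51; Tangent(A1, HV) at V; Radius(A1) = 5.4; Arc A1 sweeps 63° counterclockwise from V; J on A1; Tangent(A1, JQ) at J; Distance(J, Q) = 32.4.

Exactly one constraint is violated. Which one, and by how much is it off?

Distance(J, Q) = 32.4 — off by 7.50.

H = (0.00, 0.00) ✓; H.y = 0.00, V.y = 0.00 ✓; |HV| = 51.00 ✓; ∠(DV, VH) = 90.00° ✓; |DV| = 5.400 ✓; bearing(D→J) − bearing(D→V) = 63.00° ✓; |DJ| = 5.400 ✓; ∠(DJ, JQ) = 90.00° ✓; |JQ| = 24.90 ✗.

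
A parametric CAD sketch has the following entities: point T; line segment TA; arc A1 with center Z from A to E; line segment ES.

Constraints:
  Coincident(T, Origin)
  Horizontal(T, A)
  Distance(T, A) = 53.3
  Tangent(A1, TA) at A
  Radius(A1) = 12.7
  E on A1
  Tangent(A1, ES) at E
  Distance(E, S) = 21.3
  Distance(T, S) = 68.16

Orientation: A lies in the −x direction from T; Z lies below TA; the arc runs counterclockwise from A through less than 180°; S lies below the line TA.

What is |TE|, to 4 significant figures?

67.38

Checks: |ZE| = 12.70 ✓; ∠(ZE, ES) = 90.00° ✓; |ES| = 21.30 ✓; |TS| = 68.16 ✓.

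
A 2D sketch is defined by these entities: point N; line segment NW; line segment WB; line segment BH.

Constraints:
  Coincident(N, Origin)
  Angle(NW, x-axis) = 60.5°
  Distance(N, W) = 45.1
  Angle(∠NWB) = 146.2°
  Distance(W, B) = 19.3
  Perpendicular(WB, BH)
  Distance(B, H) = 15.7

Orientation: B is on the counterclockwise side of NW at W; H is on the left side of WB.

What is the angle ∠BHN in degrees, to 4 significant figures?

99.39°

∠NWB = 146.2°, so WB runs at 60.5° + (180° − 146.2°) = 94.30° from the x-axis; with |WB| = 19.3, B = W + 19.3·(cos 94.30°, sin 94.30°) = (20.76, 58.50). WB ⟂ BH; with |BH| = 15.7 on the left of WB, H = B + 15.7·(-0.9972, -0.07498) = (5.105, 57.32). Then cos ∠BHN = HB·HN / (|HB||HN|), giving 99.39°.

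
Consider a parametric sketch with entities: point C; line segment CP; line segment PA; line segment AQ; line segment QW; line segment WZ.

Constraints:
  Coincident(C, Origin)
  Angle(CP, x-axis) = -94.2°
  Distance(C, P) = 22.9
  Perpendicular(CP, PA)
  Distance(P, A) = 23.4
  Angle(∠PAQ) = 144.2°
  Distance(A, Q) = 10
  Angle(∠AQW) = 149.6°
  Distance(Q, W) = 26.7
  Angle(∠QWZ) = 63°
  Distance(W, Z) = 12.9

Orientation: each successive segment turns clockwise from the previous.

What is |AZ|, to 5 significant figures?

30.163

C is at the origin; CP runs at -94.2° with length 22.9, so P = (-1.6772, -22.839). CP is perpendicular to PA, so PA runs at 175.80°; with |PA| = 23.4, A = (-25.014, -21.125). ∠PAQ = 144.2° gives AQ at 140.00° from the x-axis; with |AQ| = 10.0, Q = (-32.675, -14.697). ∠AQW = 149.6° gives QW at 109.60° from the x-axis; with |QW| = 26.7, W = (-41.631, 10.456). ∠QWZ = 63.0° gives WZ at -7.4000° from the x-axis; with |WZ| = 12.9, Z = (-28.839, 8.7946). Then |AZ| = |Z − A| = 30.163.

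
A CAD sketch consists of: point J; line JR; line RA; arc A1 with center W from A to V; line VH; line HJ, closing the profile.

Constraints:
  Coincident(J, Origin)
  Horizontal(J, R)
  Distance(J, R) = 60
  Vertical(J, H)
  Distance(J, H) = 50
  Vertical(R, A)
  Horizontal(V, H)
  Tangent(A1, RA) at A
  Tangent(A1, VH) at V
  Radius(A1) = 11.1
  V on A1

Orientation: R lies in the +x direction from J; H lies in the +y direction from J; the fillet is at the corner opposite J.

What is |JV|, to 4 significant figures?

69.94

J is at the origin; J and R share the same y with |JR| = 60.0 and R on the +x side, so R = (60.00, 0.000). JH is vertical with |JH| = 50.0 and H on the +y side, so H = (0.000, 50.00). The virtual corner opposite J is at (60.00, 50.00). Tangency of A1 to RA means the radius WA is perpendicular to RA and since A1 is tangent to VH there, WV ⟂ VH, with radius 11.1, so the center W sits 11.1 in from both sides at W = (48.90, 38.90). That places the tangent points at A = (60.00, 38.90) on RA and V = (48.90, 50.00) on VH. Then |JV| = |V − J| = 69.94.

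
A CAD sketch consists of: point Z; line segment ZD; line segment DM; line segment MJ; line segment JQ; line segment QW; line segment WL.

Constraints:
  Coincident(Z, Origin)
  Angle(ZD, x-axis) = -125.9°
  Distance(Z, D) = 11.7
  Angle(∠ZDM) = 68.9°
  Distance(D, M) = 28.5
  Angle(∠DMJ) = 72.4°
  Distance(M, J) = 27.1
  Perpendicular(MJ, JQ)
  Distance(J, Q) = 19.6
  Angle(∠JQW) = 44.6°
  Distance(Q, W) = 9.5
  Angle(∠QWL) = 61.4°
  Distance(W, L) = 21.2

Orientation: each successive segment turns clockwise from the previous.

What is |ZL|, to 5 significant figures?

26.402

∠JQW = 44.6° gives QW at 150.00° from the x-axis; with |QW| = 9.5, W = (0.72187, 7.4749). ∠QWL = 61.4° gives WL at 31.400° from the x-axis; with |WL| = 21.2, L = (18.817, 18.520). Then |ZL| = |L − Z| = 26.402.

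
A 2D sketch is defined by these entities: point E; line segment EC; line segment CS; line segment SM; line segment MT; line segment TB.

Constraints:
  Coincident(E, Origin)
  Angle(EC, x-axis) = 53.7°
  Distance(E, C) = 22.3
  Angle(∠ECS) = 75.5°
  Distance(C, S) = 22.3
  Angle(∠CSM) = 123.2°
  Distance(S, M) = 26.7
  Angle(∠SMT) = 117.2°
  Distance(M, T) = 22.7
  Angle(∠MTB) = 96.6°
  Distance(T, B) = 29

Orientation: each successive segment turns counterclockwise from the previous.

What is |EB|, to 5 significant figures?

11.272

∠SMT = 117.2° gives MT at -82.200° from the x-axis; with |MT| = 22.7, T = (-26.294, -11.551). ∠MTB = 96.6° gives TB at 1.2000° from the x-axis; with |TB| = 29.0, B = (2.6997, -10.943). Then |EB| = |B − E| = 11.272.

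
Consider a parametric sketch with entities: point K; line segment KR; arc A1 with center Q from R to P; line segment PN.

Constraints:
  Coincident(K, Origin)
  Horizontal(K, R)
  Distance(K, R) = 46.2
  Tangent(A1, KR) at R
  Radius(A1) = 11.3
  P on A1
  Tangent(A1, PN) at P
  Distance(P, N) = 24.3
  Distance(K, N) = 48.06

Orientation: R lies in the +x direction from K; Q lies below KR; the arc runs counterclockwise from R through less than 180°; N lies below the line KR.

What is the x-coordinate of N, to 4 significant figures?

33.21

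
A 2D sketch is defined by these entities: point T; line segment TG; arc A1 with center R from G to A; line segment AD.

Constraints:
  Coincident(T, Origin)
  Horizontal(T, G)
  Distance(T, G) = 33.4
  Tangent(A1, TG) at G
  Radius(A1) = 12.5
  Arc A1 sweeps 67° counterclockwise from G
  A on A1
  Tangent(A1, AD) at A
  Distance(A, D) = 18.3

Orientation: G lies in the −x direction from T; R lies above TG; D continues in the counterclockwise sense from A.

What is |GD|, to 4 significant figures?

30.76

T is at the origin; TG is horizontal with |TG| = 33.4 and G on the −x side, so G = (-33.40, 0.000). A1 meets TG tangentially, so RG is at right angles to TG, so R = G + (0, 12.5) = (-33.40, 12.50). On A1, G sits at bearing -90° from R; a 67° counterclockwise sweep puts A at bearing -23°, so A = R + 12.5·(cos -23°, sin -23°) = (-21.89, 7.616). The tangent condition forces RA to be normal to AD, so AD runs along (−sin -23°, cos -23°); with |AD| = 18.3, D = (-14.74, 24.46). Then |GD| = |D − G| = 30.76.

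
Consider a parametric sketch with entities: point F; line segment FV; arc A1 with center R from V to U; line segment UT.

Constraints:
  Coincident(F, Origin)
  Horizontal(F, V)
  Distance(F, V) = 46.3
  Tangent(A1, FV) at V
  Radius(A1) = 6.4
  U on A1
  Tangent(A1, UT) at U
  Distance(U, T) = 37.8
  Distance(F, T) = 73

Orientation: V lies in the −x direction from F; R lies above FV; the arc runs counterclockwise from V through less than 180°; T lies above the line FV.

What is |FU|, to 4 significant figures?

41.84

Checks: ∠(RV, VF) = 90.00° ✓; |RU| = 6.400 ✓; ∠(RU, UT) = 90.00° ✓; |UT| = 37.80 ✓; |FT| = 73.00 ✓.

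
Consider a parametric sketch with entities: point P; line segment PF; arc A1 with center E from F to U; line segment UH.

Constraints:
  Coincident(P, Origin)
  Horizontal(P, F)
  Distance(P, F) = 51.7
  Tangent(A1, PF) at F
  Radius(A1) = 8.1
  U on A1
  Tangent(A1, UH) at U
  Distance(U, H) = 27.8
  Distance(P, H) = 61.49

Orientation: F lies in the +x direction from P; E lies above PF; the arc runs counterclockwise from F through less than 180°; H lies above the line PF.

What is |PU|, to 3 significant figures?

60.3

P is at the origin; P and F share the same y with |PF| = 51.7 and F on the +x side, so F = (51.7, 0.00). Tangency of A1 to PF means the radius EF is perpendicular to PF, so E = F + (0, 8.1) = (51.7, 8.10). Since EU ⟂ UH (tangency), |EH| = √(8.1² + 27.8²) = 29.0 regardless of where U sits on A1. So H lies on both circle(P, 61.49) and circle(E, 29.0); the above-PF intersection is H = (49.2, 36.9). U is the foot of the tangent from H: U = (59.2, 11.0).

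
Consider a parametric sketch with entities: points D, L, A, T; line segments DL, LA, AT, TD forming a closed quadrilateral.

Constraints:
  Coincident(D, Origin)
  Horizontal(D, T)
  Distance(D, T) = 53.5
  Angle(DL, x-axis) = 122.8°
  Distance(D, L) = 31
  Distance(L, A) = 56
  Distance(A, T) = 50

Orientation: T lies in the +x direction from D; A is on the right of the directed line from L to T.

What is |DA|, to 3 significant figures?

25.3

D is at the origin; DT is horizontal with |DT| = 53.5 and T in +x, so T = (53.5, 0). DL runs at 122.8° with |DL| = 31.0, so L = (-16.8, 26.1). A is determined by |LA| = 56.0 and |AT| = 50.0 together: it lies at the intersection of circle(L, 56.0) and circle(T, 50.0). With |LT| = 75.0, the foot of the radical line on LT is 41.7 from L and the perpendicular offset is √(56.0² − 41.7²) = 37.3. Taking the right-of-LT solution: A = (9.35, -23.5).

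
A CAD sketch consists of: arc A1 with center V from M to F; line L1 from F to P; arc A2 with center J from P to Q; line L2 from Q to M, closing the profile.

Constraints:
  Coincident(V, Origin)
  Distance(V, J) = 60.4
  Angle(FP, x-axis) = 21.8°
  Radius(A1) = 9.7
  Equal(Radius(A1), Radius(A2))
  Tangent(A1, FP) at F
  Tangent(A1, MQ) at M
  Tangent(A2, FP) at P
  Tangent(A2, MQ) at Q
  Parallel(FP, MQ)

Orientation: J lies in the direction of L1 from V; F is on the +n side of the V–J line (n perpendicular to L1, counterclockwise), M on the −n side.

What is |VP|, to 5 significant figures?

61.174

The slot axis is L1's direction at 21.8°, so u = (cos 21.8°, sin 21.8°) = (0.92849, 0.37137) and n = (−sin 21.8°, cos 21.8°) = (-0.37137, 0.92849). V is at the origin and J lies 60.4 along u from V, so J = 60.4·u = (56.081, 22.431). Tangency of A1 to both parallel lines with radius 9.7 puts F and M at V ± 9.7·n: F = (-3.6023, 9.0063), M = (3.6023, -9.0063). Equal radii place P and Q the same way about J: P = J + 9.7·n = (52.478, 31.437), Q = J − 9.7·n = (59.683, 13.424). Then |VP| = |P − V| = 61.174.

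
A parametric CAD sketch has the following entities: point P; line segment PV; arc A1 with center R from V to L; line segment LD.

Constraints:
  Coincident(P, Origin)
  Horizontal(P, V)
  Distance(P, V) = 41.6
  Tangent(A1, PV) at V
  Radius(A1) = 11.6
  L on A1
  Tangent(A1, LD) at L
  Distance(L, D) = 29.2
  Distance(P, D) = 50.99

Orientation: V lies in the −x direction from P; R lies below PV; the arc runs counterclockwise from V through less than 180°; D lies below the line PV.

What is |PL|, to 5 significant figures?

53.781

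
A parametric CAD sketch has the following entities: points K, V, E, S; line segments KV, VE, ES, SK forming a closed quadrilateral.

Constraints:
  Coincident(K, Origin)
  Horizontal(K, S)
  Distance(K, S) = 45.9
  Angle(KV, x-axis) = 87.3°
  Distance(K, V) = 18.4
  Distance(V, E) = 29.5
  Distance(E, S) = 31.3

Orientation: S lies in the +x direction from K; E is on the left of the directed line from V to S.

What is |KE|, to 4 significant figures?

39.45

Checks: |VE| = 29.50 ✓; |ES| = 31.30 ✓.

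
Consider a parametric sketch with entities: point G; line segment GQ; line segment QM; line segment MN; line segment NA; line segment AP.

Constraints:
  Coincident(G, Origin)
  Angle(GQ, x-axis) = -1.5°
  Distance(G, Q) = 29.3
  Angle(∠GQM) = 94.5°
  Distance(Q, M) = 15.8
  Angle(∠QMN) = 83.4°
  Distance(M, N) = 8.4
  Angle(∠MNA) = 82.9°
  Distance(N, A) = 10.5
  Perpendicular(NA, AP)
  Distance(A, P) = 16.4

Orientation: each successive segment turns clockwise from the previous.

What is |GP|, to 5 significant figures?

40.747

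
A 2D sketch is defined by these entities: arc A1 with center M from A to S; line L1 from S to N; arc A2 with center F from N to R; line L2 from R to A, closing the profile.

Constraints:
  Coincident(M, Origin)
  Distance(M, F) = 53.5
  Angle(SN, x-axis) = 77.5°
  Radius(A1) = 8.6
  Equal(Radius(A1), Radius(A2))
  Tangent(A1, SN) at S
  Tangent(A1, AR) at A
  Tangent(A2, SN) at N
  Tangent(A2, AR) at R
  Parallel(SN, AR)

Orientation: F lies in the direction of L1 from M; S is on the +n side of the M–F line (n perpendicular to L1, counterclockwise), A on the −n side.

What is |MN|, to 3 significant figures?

54.2

The slot axis is L1's direction at 77.5°, so u = (cos 77.5°, sin 77.5°) = (0.216, 0.976) and n = (−sin 77.5°, cos 77.5°) = (-0.976, 0.216). M is at the origin and F lies 53.5 along u from M, so F = 53.5·u = (11.6, 52.2). Tangency of A1 to both parallel lines with radius 8.6 puts S and A at M ± 8.6·n: S = (-8.40, 1.86), A = (8.40, -1.86). Equal radii place N and R the same way about F: N = F + 8.6·n = (3.18, 54.1), R = F − 8.6·n = (20.0, 50.4). Then |MN| = |N − M| = 54.2.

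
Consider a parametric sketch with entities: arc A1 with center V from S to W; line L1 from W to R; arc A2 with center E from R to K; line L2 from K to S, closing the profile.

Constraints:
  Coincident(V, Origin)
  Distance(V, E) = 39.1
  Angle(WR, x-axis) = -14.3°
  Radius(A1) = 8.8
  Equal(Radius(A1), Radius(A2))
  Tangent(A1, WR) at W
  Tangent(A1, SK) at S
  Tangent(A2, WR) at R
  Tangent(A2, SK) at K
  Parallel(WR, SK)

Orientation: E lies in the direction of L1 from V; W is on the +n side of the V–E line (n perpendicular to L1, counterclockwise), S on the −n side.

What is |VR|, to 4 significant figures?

40.08

The slot axis is L1's direction at -14.3°, so u = (cos -14.3°, sin -14.3°) = (0.9690, -0.2470) and n = (−sin -14.3°, cos -14.3°) = (0.2470, 0.9690). V is at the origin and E lies 39.1 along u from V, so E = 39.1·u = (37.89, -9.658). Tangency of A1 to both parallel lines with radius 8.8 puts W and S at V ± 8.8·n: W = (2.174, 8.527), S = (-2.174, -8.527). Equal radii place R and K the same way about E: R = E + 8.8·n = (40.06, -1.130), K = E − 8.8·n = (35.71, -18.18). Then |VR| = |R − V| = 40.08.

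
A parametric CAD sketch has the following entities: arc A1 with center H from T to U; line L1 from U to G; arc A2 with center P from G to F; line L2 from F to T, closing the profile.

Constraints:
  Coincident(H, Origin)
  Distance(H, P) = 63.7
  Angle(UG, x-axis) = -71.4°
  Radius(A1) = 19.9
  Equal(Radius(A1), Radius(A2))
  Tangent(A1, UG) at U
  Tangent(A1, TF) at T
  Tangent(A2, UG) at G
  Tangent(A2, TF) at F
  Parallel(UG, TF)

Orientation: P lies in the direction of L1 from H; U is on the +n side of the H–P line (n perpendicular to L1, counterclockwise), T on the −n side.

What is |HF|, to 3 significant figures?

66.7

Tangency of A1 to both parallel lines with radius 19.9 puts U and T at H ± 19.9·n: U = (18.9, 6.35), T = (-18.9, -6.35). Equal radii place G and F the same way about P: G = P + 19.9·n = (39.2, -54.0), F = P − 19.9·n = (1.46, -66.7). Then |HF| = |F − H| = 66.7.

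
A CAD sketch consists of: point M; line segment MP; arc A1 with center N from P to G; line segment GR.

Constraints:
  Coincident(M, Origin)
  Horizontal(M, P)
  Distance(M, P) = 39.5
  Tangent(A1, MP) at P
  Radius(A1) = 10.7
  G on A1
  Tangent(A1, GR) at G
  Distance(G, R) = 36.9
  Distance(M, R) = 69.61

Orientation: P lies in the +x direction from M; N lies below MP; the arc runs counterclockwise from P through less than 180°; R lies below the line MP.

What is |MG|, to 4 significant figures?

34.82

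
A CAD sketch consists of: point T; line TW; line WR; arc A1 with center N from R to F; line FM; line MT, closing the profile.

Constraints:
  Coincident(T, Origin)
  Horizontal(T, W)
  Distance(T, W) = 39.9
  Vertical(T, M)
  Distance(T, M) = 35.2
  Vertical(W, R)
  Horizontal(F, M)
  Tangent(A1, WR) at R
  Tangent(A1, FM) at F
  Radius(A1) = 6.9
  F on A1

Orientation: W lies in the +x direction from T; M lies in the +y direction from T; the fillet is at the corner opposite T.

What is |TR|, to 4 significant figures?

48.92

T is at the origin; TW is horizontal with |TW| = 39.9 and W on the +x side, so W = (39.90, 0.000). T and M share the same x with |TM| = 35.2 and M on the +y side, so M = (0.000, 35.20). The virtual corner opposite T is at (39.90, 35.20). A1 meets WR tangentially, so NR is at right angles to WR and A1 meets FM tangentially, so NF is at right angles to FM, with radius 6.9, so the center N sits 6.9 in from both sides at N = (33.00, 28.30). That places the tangent points at R = (39.90, 28.30) on WR and F = (33.00, 35.20) on FM. Then |TR| = |R − T| = 48.92.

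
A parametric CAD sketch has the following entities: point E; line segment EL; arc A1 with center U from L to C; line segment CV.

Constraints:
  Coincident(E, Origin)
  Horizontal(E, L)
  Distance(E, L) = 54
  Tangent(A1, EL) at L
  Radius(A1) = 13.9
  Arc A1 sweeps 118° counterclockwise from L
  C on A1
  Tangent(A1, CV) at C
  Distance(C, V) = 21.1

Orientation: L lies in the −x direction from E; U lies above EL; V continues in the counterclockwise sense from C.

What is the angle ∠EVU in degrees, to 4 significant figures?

58.27°

E is at the origin; E and L share the same y with |EL| = 54.0 and L on the −x side, so L = (-54.00, 0.000). Tangency of A1 to EL means the radius UL is perpendicular to EL, so U = L + (0, 13.9) = (-54.00, 13.90). On A1, L sits at bearing -90° from U; a 118° counterclockwise sweep puts C at bearing 28°, so C = U + 13.9·(cos 28°, sin 28°) = (-41.73, 20.43). Since A1 is tangent to CV there, UC ⟂ CV, so CV runs along (−sin 28°, cos 28°); with |CV| = 21.1, V = (-51.63, 39.06). Then cos ∠EVU = VE·VU / (|VE||VU|), giving 58.27°.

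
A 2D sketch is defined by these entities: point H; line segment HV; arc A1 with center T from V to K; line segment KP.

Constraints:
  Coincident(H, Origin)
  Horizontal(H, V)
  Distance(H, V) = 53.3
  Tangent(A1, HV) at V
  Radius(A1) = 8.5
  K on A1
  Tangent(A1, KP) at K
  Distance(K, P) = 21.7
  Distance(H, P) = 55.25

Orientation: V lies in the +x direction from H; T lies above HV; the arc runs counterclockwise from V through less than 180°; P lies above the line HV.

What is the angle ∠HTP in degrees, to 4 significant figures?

80.77°

H is at the origin; HV is horizontal with |HV| = 53.3 and V on the +x side, so V = (53.30, 0.000). A1 meets HV tangentially, so TV is at right angles to HV, so T = V + (0, 8.5) = (53.30, 8.500). Since TK ⟂ KP (tangency), |TP| = √(8.5² + 21.7²) = 23.31 regardless of where K sits on A1. So P lies on both circle(H, 55.25) and circle(T, 23.31); the above-HV intersection is P = (45.98, 30.63). K is the foot of the tangent from P: K = (59.84, 13.93).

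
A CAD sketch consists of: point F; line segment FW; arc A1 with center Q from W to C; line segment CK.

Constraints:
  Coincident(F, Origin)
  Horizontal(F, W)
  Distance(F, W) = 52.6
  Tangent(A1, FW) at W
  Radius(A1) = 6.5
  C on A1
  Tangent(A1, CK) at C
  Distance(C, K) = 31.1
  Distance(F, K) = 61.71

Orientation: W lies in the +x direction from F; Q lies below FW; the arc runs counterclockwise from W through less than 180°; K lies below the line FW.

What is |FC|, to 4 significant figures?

46.65

Checks: F = (0.00, 0.00) ✓; |QC| = 6.500 ✓; ∠(QC, CK) = 90.00° ✓; |CK| = 31.10 ✓; |FK| = 61.71 ✓.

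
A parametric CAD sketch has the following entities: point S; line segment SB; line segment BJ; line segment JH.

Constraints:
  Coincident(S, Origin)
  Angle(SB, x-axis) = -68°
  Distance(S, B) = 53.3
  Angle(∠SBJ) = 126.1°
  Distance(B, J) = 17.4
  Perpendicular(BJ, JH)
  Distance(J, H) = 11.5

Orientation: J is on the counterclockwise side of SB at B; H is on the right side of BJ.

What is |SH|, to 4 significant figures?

73.21

∠SBJ = 126.1°, so BJ runs at -68.0° + (180° − 126.1°) = -14.10° from the x-axis; with |BJ| = 17.4, J = B + 17.4·(cos -14.10°, sin -14.10°) = (36.84, -53.66). The perpendicularity gives JH at right angles to BJ; with |JH| = 11.5 on the right of BJ, H = J + 11.5·(-0.2436, -0.9699) = (34.04, -64.81). Then |SH| = |H − S| = 73.21.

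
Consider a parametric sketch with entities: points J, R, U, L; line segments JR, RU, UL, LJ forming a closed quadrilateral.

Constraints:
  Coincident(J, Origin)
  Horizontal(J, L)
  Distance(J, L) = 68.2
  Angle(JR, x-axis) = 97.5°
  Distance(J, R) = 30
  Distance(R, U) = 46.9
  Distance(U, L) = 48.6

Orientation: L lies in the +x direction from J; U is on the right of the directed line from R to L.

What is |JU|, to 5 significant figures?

23.054

Checks: |RU| = 46.90 ✓; |UL| = 48.60 ✓.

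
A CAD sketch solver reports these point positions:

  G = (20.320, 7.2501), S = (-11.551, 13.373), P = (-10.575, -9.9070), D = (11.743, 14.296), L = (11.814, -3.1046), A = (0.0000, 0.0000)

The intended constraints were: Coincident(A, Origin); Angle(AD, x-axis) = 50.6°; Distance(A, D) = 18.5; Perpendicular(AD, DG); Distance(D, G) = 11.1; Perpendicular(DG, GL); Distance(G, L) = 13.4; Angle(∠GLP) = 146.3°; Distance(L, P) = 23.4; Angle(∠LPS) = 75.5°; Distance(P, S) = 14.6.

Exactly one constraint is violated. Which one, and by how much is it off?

Distance(P, S) = 14.6 — off by 8.70.

A = (0.00, 0.00) ✓; AD at 50.60° ✓; |AD| = 18.50 ✓; ∠(AD, DG) = 90.00° ✓; |DG| = 11.10 ✓; ∠(DG, GL) = 90.00° ✓; |GL| = 13.40 ✓; ∠GLP = 146.3° ✓; |LP| = 23.40 ✓; ∠LPS = 75.50° ✓; |PS| = 23.30 ✗.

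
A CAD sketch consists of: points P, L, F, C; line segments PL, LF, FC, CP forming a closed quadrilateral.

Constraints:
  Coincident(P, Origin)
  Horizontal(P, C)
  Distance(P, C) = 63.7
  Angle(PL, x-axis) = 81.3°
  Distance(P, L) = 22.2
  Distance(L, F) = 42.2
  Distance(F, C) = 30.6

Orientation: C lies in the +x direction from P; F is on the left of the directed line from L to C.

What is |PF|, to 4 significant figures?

51.69

Checks: |LF| = 42.20 ✓; |FC| = 30.60 ✓.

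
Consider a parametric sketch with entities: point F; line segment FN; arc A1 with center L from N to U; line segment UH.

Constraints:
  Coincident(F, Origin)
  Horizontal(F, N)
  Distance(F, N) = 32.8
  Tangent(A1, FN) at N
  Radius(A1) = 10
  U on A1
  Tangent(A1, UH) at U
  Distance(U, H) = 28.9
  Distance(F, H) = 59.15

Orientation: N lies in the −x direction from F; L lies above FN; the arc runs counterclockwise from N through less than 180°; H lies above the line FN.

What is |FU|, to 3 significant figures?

30.6

Checks: F.y = 0.00, N.y = 0.00 ✓; |LU| = 10.00 ✓; ∠(LU, UH) = 90.00° ✓; |UH| = 28.90 ✓; |FH| = 59.15 ✓.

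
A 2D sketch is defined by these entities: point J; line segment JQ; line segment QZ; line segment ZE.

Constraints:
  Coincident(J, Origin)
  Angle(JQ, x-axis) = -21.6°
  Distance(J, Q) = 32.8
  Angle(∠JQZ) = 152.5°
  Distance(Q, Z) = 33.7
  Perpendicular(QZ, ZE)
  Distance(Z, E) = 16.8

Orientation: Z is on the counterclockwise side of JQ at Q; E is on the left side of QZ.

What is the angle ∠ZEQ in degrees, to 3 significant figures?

63.5°

J is at the origin; JQ runs at -21.6° with length 32.8, so Q = 32.8·(cos -21.6°, sin -21.6°) = (30.5, -12.1). ∠JQZ = 152.5°, so QZ runs at -21.6° + (180° − 152.5°) = 5.90° from the x-axis; with |QZ| = 33.7, Z = Q + 33.7·(cos 5.90°, sin 5.90°) = (64.0, -8.61). QZ is perpendicular to ZE; with |ZE| = 16.8 on the left of QZ, E = Z + 16.8·(-0.103, 0.995) = (62.3, 8.10). Then cos ∠ZEQ = EZ·EQ / (|EZ||EQ|), giving 63.5°.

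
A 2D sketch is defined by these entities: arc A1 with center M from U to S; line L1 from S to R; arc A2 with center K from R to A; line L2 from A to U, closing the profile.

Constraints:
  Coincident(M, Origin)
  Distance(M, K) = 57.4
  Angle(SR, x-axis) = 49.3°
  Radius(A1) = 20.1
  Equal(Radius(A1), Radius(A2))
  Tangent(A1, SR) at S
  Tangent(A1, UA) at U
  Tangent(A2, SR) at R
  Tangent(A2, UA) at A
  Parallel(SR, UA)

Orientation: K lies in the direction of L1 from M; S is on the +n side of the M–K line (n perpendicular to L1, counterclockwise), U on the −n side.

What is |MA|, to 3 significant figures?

60.8

The slot axis is L1's direction at 49.3°, so u = (cos 49.3°, sin 49.3°) = (0.652, 0.758) and n = (−sin 49.3°, cos 49.3°) = (-0.758, 0.652). M is at the origin and K lies 57.4 along u from M, so K = 57.4·u = (37.4, 43.5). Tangency of A1 to both parallel lines with radius 20.1 puts S and U at M ± 20.1·n: S = (-15.2, 13.1), U = (15.2, -13.1). Equal radii place R and A the same way about K: R = K + 20.1·n = (22.2, 56.6), A = K − 20.1·n = (52.7, 30.4). Then |MA| = |A − M| = 60.8.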